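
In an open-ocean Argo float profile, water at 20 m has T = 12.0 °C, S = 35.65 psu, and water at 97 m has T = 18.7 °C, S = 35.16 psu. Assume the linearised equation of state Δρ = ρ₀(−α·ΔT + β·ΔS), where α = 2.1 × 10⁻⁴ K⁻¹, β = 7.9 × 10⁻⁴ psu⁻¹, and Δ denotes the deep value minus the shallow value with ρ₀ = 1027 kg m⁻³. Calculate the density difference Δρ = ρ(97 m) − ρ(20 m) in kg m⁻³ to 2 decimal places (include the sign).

ΔT = +6.7 K, ΔS = -0.49 psu (deep − shallow).
Δρ/ρ₀ = −(2.1 × 10⁻⁴)(+6.7) + (7.9 × 10⁻⁴)(-0.49) = -1.7941 × 10⁻³.
Δρ = 1027 × (-1.7941 × 10⁻³) = -1.84 kg m⁻³.
Negative Δρ: lighter below, statically unstable.

-1.84 kg m⁻³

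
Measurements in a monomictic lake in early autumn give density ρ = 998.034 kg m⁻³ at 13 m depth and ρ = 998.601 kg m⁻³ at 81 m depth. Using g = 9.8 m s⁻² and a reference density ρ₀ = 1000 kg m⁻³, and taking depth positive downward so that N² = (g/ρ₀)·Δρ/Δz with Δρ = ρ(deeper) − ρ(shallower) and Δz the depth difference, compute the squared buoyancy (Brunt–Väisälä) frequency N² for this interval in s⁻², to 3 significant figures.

8.17 × 10⁻⁵ s⁻²

Δρ = 998.601 − 998.034 = 0.567 kg m⁻³ over Δz = 81 − 13 = 68 m.
N² = (9.8/1000) × (0.567/68) = 8.1715 × 10⁻⁵ s⁻² ≈ 8.17 × 10⁻⁵ s⁻².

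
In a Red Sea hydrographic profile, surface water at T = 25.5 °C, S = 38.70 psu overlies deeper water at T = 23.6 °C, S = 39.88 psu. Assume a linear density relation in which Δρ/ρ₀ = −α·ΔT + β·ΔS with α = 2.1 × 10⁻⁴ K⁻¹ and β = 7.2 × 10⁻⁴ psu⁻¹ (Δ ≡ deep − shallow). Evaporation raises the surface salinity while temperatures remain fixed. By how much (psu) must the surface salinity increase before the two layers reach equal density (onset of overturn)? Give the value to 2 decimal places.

1.73 psu

Neutral buoyancy requires −α(T_deep − T_surf) + β(S_deep − S_surf′) = 0.
S_surf′ = S_deep − (α/β)·ΔT = 39.88 − (2.1 × 10⁻⁴/7.2 × 10⁻⁴)·(-1.9) = 40.4342 psu.
Increase required: 40.4342 − 38.70 = 1.7342 psu.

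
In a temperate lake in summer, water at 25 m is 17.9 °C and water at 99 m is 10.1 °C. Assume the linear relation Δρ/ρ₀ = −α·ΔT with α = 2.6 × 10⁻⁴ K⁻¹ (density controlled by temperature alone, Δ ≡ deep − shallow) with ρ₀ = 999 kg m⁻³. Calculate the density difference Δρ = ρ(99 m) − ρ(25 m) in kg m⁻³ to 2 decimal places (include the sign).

+2.03 kg m⁻³

ΔT = -7.8 K, Δρ/ρ₀ = −αΔT = 2.028 × 10⁻³.
Δρ = 999 × (2.028 × 10⁻³) = +2.03 kg m⁻³.
Positive Δρ: denser below, stable.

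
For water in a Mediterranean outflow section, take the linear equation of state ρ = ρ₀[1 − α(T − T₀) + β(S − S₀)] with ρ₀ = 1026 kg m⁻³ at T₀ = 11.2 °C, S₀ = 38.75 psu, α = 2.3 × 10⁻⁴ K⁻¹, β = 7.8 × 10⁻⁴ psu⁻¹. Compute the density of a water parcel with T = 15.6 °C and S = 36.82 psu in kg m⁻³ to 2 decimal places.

1023.42 kg m⁻³

T − T₀ = +4.4 K, S − S₀ = -1.93 psu.
Bracket = 1 − α·(+4.4) + β·(-1.93) = 1 + (-2.5174 × 10⁻³) = 0.9974826.
ρ = 1026 × 0.9974826 = 1023.42 kg m⁻³.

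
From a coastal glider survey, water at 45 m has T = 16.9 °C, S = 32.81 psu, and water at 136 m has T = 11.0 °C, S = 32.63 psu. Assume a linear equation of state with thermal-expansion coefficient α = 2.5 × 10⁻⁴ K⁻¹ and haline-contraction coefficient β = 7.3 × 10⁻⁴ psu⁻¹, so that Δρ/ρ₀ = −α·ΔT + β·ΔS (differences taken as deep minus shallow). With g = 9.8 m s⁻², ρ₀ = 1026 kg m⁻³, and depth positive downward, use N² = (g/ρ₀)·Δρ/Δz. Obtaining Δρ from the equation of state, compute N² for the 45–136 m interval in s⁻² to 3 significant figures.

ΔT = -5.9 K, ΔS = -0.18 psu (deep − shallow).
Δρ/ρ₀ = −αΔT + βΔS = 1.475 × 10⁻³ − 1.314 × 10⁻⁴ = 1.3436 × 10⁻³, so Δρ ≈ 1.379 kg m⁻³.
N² = (g/ρ₀)·Δρ/Δz = g·(Δρ/ρ₀)/Δz = 9.8 × 1.3436 × 10⁻³ / 91 = 1.4470 × 10⁻⁴ s⁻² ≈ 1.45 × 10⁻⁴ s⁻².

1.45 × 10⁻⁴ s⁻²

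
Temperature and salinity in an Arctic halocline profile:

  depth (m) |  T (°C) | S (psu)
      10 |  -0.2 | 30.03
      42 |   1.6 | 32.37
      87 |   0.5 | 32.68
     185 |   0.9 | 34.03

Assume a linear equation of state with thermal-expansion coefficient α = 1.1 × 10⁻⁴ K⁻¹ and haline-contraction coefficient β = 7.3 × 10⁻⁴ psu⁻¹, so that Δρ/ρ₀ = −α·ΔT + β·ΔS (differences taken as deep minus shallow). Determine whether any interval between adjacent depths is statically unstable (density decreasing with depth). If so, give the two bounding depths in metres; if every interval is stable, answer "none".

none

Evaluate Δρ/ρ₀ = −αΔT + βΔS across each adjacent pair:
  10–42 m: −αΔT+βΔS = −(1.1 × 10⁻⁴)(+1.8)+(7.3 × 10⁻⁴)(+2.34) = 1.5 × 10⁻³ → stable
  42–87 m: −αΔT+βΔS = −(1.1 × 10⁻⁴)(-1.1)+(7.3 × 10⁻⁴)(+0.31) = 3.5 × 10⁻⁴ → stable
  87–185 m: −αΔT+βΔS = −(1.1 × 10⁻⁴)(+0.4)+(7.3 × 10⁻⁴)(+1.35) = 9.4 × 10⁻⁴ → stable
Every interval has Δρ > 0: the column is stably stratified throughout.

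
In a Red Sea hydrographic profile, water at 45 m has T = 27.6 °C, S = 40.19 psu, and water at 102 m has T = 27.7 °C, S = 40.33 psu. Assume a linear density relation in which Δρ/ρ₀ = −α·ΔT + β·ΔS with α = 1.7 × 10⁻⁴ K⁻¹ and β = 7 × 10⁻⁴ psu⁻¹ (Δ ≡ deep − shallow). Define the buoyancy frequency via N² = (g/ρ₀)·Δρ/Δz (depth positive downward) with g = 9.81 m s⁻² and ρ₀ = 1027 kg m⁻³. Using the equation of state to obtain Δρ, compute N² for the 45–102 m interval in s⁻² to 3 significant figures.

1.39 × 10⁻⁵ s⁻²

ΔT = +0.1 K, ΔS = +0.14 psu (deep − shallow).
Δρ/ρ₀ = −αΔT + βΔS = -1.70 × 10⁻⁵ + 9.80 × 10⁻⁵ = 8.10 × 10⁻⁵, so Δρ ≈ 0.08319 kg m⁻³.
N² = (g/ρ₀)·Δρ/Δz = g·(Δρ/ρ₀)/Δz = 9.81 × 8.10 × 10⁻⁵ / 57 = 1.3941 × 10⁻⁵ s⁻² ≈ 1.39 × 10⁻⁵ s⁻².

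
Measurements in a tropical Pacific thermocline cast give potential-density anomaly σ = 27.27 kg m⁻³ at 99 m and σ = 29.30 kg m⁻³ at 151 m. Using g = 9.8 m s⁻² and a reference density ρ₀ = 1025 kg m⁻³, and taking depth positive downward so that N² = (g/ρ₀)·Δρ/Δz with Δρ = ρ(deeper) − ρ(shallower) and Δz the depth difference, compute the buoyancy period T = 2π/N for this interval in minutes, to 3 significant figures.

5.42 min

Δρ = 1029.30 − 1027.27 = 2.03 kg m⁻³ over Δz = 151 − 99 = 52 m.
N² = (9.8/1025) × (2.03/52) = 3.7325 × 10⁻⁴ s⁻².
N = √(3.7325 × 10⁻⁴) = 0.019320 rad s⁻¹, so T = 2π/N = 325.22 s = 5.4203 min ≈ 5.42 min.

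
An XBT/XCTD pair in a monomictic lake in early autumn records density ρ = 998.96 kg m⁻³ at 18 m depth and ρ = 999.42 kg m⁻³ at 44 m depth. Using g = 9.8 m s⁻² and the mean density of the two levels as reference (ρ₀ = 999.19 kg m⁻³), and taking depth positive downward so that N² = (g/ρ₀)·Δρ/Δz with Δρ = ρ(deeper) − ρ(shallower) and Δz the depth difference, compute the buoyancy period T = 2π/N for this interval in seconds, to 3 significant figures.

Δρ = 999.42 − 998.96 = 0.46 kg m⁻³ over Δz = 44 − 18 = 26 m.
N² = (9.8/999.19) × (0.46/26) = 1.7353 × 10⁻⁴ s⁻².
N = √(1.7353 × 10⁻⁴) = 0.013173 rad s⁻¹, so T = 2π/N = 476.97 s ≈ 477 s.

477 s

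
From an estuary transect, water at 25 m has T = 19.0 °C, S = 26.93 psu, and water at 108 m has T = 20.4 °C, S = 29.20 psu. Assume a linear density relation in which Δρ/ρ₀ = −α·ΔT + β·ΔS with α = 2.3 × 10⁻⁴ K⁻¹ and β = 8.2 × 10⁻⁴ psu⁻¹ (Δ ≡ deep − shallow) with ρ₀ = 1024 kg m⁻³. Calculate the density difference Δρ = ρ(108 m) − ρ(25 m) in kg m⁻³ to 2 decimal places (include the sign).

ΔT = +1.4 K, ΔS = +2.27 psu (deep − shallow).
Δρ/ρ₀ = −(2.3 × 10⁻⁴)(+1.4) + (8.2 × 10⁻⁴)(+2.27) = 1.5394 × 10⁻³.
Δρ = 1024 × (1.5394 × 10⁻³) = +1.58 kg m⁻³.
Positive Δρ: denser below, stable.

+1.58 kg m⁻³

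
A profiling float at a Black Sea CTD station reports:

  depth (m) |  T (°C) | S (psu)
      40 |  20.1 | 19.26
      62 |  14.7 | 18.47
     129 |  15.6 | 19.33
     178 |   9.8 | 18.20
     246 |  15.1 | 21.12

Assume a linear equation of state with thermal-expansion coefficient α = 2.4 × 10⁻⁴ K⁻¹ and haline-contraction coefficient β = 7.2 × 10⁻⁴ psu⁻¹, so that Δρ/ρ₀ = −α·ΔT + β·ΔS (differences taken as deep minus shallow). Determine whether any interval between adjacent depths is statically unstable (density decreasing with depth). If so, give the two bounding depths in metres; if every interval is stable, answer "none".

Evaluate Δρ/ρ₀ = −αΔT + βΔS across each adjacent pair:
  40–62 m: −αΔT+βΔS = −(2.4 × 10⁻⁴)(-5.4)+(7.2 × 10⁻⁴)(-0.79) = 7.3 × 10⁻⁴ → stable
  62–129 m: −αΔT+βΔS = −(2.4 × 10⁻⁴)(+0.9)+(7.2 × 10⁻⁴)(+0.86) = 4.0 × 10⁻⁴ → stable
  129–178 m: −αΔT+βΔS = −(2.4 × 10⁻⁴)(-5.8)+(7.2 × 10⁻⁴)(-1.13) = 5.8 × 10⁻⁴ → stable
  178–246 m: −αΔT+βΔS = −(2.4 × 10⁻⁴)(+5.3)+(7.2 × 10⁻⁴)(+2.92) = 8.3 × 10⁻⁴ → stable
Every interval has Δρ > 0: the column is stably stratified throughout.

none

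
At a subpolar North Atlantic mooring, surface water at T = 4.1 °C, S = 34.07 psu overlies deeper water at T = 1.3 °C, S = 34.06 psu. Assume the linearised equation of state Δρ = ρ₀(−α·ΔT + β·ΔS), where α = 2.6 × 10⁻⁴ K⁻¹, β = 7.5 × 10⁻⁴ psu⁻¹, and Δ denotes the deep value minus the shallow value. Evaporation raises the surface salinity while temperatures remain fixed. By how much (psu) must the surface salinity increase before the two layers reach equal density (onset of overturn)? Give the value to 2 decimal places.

0.96 psu

Neutral buoyancy requires −α(T_deep − T_surf) + β(S_deep − S_surf′) = 0.
S_surf′ = S_deep − (α/β)·ΔT = 34.06 − (2.6 × 10⁻⁴/7.5 × 10⁻⁴)·(-2.8) = 35.0307 psu.
Increase required: 35.0307 − 34.07 = 0.9607 psu.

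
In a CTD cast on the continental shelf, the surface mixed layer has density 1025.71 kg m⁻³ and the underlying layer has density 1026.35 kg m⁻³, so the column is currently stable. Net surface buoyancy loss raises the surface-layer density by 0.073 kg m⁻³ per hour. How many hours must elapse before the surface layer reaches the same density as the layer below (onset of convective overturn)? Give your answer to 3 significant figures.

8.77 hours

Density deficit of the surface layer: 1026.35 − 1025.71 = 0.64 kg m⁻³.
Required change = 0.64 / 0.073 = 8.77 hours.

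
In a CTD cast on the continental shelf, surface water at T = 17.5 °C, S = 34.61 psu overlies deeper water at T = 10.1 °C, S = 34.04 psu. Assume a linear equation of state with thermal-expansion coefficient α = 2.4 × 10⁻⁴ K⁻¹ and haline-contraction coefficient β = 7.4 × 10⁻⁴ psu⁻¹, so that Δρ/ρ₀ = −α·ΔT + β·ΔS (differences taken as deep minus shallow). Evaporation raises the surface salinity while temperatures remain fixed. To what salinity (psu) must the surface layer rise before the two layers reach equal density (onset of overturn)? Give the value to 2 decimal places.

36.44 psu

Neutral buoyancy requires −α(T_deep − T_surf) + β(S_deep − S_surf′) = 0.
S_surf′ = S_deep − (α/β)·ΔT = 34.04 − (2.4 × 10⁻⁴/7.4 × 10⁻⁴)·(-7.4) = 36.4400 psu.
Increase required: 36.4400 − 34.61 = 1.8300 psu.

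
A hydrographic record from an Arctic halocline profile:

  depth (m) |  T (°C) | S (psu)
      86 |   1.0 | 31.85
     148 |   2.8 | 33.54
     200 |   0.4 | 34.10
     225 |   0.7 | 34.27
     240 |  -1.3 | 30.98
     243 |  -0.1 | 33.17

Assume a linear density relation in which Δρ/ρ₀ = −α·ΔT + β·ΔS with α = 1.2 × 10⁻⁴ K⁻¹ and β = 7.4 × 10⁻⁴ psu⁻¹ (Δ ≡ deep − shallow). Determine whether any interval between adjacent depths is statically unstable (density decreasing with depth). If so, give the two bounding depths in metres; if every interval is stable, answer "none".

225–240 m

Evaluate Δρ/ρ₀ = −αΔT + βΔS across each adjacent pair:
  86–148 m: −αΔT+βΔS = −(1.2 × 10⁻⁴)(+1.8)+(7.4 × 10⁻⁴)(+1.69) = 1.0 × 10⁻³ → stable
  148–200 m: −αΔT+βΔS = −(1.2 × 10⁻⁴)(-2.4)+(7.4 × 10⁻⁴)(+0.56) = 7.0 × 10⁻⁴ → stable
  200–225 m: −αΔT+βΔS = −(1.2 × 10⁻⁴)(+0.3)+(7.4 × 10⁻⁴)(+0.17) = 9.0 × 10⁻⁵ → stable
  225–240 m: −αΔT+βΔS = −(1.2 × 10⁻⁴)(-2.0)+(7.4 × 10⁻⁴)(-3.29) = -2.2 × 10⁻³ → UNSTABLE
  240–243 m: −αΔT+βΔS = −(1.2 × 10⁻⁴)(+1.2)+(7.4 × 10⁻⁴)(+2.19) = 1.5 × 10⁻³ → stable
The 225–240 m interval has Δρ < 0: lighter water underlies denser water.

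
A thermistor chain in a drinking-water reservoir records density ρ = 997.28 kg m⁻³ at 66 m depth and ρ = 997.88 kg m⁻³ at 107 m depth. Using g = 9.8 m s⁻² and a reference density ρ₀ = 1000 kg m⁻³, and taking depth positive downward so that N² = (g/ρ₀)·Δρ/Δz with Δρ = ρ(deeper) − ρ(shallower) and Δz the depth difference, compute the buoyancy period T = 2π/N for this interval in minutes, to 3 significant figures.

8.74 min

Δρ = 997.88 − 997.28 = 0.60 kg m⁻³ over Δz = 107 − 66 = 41 m.
N² = (9.8/1000) × (0.60/41) = 1.4341 × 10⁻⁴ s⁻².
N = √(1.4341 × 10⁻⁴) = 0.011975 rad s⁻¹, so T = 2π/N = 524.69 s = 8.7448 min ≈ 8.74 min.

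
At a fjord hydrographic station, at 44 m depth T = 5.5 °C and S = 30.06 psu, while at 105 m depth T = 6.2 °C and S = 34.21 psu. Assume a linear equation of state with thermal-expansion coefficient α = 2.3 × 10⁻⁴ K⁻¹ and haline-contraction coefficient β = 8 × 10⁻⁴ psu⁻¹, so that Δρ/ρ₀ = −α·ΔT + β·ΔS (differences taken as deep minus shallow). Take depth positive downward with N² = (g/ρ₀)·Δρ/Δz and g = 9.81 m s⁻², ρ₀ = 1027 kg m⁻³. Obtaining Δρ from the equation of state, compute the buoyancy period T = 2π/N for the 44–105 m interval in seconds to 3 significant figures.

ΔT = +0.7 K, ΔS = +4.15 psu (deep − shallow).
Δρ/ρ₀ = −αΔT + βΔS = -1.61 × 10⁻⁴ + 3.32 × 10⁻³ = 3.159 × 10⁻³, so Δρ ≈ 3.244 kg m⁻³.
N² = (g/ρ₀)·Δρ/Δz = g·(Δρ/ρ₀)/Δz = 9.81 × 3.159 × 10⁻³ / 61 = 5.0803 × 10⁻⁴ s⁻².
N = √(5.0803 × 10⁻⁴) = 0.022540 rad s⁻¹ → T = 2π/N = 278.76 s ≈ 279 s.

279 s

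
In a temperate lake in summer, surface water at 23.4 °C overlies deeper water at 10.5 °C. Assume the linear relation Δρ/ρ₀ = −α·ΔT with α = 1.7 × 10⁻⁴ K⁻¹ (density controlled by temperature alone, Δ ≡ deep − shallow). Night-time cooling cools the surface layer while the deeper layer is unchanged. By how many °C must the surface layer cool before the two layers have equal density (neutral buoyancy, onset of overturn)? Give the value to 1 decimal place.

12.9 °C

With temperature the only control, equal density requires T_surf′ = T_deep.
T_surf′ = 10.5 °C.
Cooling required: 23.4 − 10.5 = 12.9 °C.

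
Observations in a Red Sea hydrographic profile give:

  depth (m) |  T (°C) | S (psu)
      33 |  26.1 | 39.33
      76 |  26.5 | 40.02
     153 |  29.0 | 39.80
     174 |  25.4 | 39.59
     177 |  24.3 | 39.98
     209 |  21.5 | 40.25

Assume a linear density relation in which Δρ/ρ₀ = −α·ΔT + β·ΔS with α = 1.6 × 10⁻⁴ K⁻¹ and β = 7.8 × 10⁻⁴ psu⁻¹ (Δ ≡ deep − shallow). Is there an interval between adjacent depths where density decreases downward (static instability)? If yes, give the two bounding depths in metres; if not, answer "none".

Evaluate Δρ/ρ₀ = −αΔT + βΔS across each adjacent pair:
  33–76 m: −αΔT+βΔS = −(1.6 × 10⁻⁴)(+0.4)+(7.8 × 10⁻⁴)(+0.69) = 4.7 × 10⁻⁴ → stable
  76–153 m: −αΔT+βΔS = −(1.6 × 10⁻⁴)(+2.5)+(7.8 × 10⁻⁴)(-0.22) = -5.7 × 10⁻⁴ → UNSTABLE
  153–174 m: −αΔT+βΔS = −(1.6 × 10⁻⁴)(-3.6)+(7.8 × 10⁻⁴)(-0.21) = 4.1 × 10⁻⁴ → stable
  174–177 m: −αΔT+βΔS = −(1.6 × 10⁻⁴)(-1.1)+(7.8 × 10⁻⁴)(+0.39) = 4.8 × 10⁻⁴ → stable
  177–209 m: −αΔT+βΔS = −(1.6 × 10⁻⁴)(-2.8)+(7.8 × 10⁻⁴)(+0.27) = 6.6 × 10⁻⁴ → stable
The 76–153 m interval has Δρ < 0: lighter water underlies denser water.

76–153 m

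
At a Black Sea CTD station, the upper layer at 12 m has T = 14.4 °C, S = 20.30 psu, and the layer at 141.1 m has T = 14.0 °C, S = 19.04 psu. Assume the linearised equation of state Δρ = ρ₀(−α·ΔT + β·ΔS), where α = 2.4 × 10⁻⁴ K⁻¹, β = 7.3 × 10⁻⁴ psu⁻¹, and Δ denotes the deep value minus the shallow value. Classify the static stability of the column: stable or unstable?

unstable

ΔT = 14.0 − 14.4 = -0.4 K and ΔS = 19.04 − 20.30 = -1.26 psu (deep − shallow).
−αΔT = 9.60 × 10⁻⁵; βΔS = -9.198 × 10⁻⁴; sum Δρ/ρ₀ = -8.238 × 10⁻⁴.
Δρ/ρ₀ < 0, so Δρ < 0: deeper water is lighter → statically unstable; the column would overturn.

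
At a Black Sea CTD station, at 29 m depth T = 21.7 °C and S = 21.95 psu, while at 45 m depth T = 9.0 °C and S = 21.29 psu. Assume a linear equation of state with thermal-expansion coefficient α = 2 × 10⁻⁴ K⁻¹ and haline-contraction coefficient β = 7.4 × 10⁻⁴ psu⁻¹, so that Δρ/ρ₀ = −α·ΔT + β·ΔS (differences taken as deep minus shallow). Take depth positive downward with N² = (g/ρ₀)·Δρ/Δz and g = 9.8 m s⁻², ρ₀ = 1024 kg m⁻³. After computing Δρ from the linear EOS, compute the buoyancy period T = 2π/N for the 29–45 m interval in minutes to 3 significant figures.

ΔT = -12.7 K, ΔS = -0.66 psu (deep − shallow).
Δρ/ρ₀ = −αΔT + βΔS = 2.54 × 10⁻³ − 4.884 × 10⁻⁴ = 2.0516 × 10⁻³, so Δρ ≈ 2.101 kg m⁻³.
N² = (g/ρ₀)·Δρ/Δz = g·(Δρ/ρ₀)/Δz = 9.8 × 2.0516 × 10⁻³ / 16 = 1.2566 × 10⁻³ s⁻².
N = √(1.2566 × 10⁻³) = 0.035449 rad s⁻¹ → T = 2π/N = 177.25 s = 2.9542 min ≈ 2.95 min.

2.95 min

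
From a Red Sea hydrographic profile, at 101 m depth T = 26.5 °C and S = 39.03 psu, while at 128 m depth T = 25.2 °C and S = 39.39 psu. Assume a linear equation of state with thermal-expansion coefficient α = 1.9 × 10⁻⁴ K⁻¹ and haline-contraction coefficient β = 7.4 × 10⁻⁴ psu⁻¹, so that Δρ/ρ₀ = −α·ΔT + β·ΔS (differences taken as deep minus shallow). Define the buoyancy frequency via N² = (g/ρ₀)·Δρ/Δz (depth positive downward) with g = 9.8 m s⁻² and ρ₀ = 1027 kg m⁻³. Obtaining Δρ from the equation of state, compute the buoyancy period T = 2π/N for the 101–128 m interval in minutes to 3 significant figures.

7.67 min

ΔT = -1.3 K, ΔS = +0.36 psu (deep − shallow).
Δρ/ρ₀ = −αΔT + βΔS = 2.47 × 10⁻⁴ + 2.664 × 10⁻⁴ = 5.134 × 10⁻⁴, so Δρ ≈ 0.5273 kg m⁻³.
N² = (g/ρ₀)·Δρ/Δz = g·(Δρ/ρ₀)/Δz = 9.8 × 5.134 × 10⁻⁴ / 27 = 1.8635 × 10⁻⁴ s⁻².
N = √(1.8635 × 10⁻⁴) = 0.013651 rad s⁻¹ → T = 2π/N = 460.27 s = 7.6712 min ≈ 7.67 min.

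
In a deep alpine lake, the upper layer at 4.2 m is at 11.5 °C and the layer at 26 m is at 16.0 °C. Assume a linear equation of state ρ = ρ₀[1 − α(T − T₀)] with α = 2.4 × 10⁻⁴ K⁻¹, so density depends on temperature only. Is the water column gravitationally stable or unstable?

ΔT = 16.0 − 11.5 = +4.5 K, so Δρ/ρ₀ = −αΔT = -1.08 × 10⁻³.
Δρ/ρ₀ < 0, so Δρ < 0: deeper water is lighter → statically unstable; the column would overturn.

unstable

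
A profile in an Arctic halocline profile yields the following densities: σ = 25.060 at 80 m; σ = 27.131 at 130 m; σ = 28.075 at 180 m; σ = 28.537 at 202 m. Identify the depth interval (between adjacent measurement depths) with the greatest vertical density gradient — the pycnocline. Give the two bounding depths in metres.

Compute the density gradient over each adjacent pair:
  80–130 m: Δρ/Δz = 2.071/50 = 0.041 kg m⁻⁴
  130–180 m: Δρ/Δz = 0.944/50 = 0.019 kg m⁻⁴
  180–202 m: Δρ/Δz = 0.462/22 = 0.021 kg m⁻⁴
The largest gradient is in the 80–130 m interval — the pycnocline.

80–130 m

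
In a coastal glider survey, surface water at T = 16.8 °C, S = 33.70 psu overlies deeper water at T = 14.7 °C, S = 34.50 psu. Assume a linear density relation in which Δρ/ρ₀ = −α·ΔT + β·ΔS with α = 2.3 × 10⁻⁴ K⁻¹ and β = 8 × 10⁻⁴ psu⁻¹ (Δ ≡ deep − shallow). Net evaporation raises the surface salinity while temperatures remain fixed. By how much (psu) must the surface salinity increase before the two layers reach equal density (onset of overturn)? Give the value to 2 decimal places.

1.40 psu

Neutral buoyancy requires −α(T_deep − T_surf) + β(S_deep − S_surf′) = 0.
S_surf′ = S_deep − (α/β)·ΔT = 34.50 − (2.3 × 10⁻⁴/8 × 10⁻⁴)·(-2.1) = 35.1037 psu.
Increase required: 35.1037 − 33.70 = 1.4037 psu.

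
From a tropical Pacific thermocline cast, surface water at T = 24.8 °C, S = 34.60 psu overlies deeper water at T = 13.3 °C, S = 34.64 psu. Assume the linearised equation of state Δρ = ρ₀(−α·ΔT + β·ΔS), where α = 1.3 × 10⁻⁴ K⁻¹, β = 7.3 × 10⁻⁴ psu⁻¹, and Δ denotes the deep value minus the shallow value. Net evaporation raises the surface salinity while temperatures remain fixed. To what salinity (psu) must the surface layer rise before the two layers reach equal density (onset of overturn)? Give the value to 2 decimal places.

Neutral buoyancy requires −α(T_deep − T_surf) + β(S_deep − S_surf′) = 0.
S_surf′ = S_deep − (α/β)·ΔT = 34.64 − (1.3 × 10⁻⁴/7.3 × 10⁻⁴)·(-11.5) = 36.6879 psu.
Increase required: 36.6879 − 34.60 = 2.0879 psu.

36.69 psu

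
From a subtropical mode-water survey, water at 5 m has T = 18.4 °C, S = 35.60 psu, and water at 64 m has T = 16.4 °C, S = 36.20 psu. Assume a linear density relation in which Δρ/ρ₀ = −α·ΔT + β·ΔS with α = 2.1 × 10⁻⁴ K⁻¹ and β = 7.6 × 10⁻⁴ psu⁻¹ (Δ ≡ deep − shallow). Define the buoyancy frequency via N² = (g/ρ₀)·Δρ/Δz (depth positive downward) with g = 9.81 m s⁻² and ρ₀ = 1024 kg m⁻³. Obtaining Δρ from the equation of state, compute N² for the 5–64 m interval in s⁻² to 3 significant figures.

1.46 × 10⁻⁴ s⁻²

ΔT = -2.0 K, ΔS = +0.60 psu (deep − shallow).
Δρ/ρ₀ = −αΔT + βΔS = 4.20 × 10⁻⁴ + 4.56 × 10⁻⁴ = 8.76 × 10⁻⁴, so Δρ ≈ 0.8970 kg m⁻³.
N² = (g/ρ₀)·Δρ/Δz = g·(Δρ/ρ₀)/Δz = 9.81 × 8.76 × 10⁻⁴ / 59 = 1.4565 × 10⁻⁴ s⁻² ≈ 1.46 × 10⁻⁴ s⁻².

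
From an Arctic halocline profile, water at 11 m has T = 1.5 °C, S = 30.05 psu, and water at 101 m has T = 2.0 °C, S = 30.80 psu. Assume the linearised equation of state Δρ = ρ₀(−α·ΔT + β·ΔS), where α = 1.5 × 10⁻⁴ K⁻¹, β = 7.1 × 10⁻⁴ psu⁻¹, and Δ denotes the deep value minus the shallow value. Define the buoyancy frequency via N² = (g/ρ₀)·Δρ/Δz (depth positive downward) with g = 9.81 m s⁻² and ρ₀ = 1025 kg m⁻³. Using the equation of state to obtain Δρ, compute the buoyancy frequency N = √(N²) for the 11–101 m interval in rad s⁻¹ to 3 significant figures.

7.06 × 10⁻³ rad s⁻¹

ΔT = +0.5 K, ΔS = +0.75 psu (deep − shallow).
Δρ/ρ₀ = −αΔT + βΔS = -7.50 × 10⁻⁵ + 5.325 × 10⁻⁴ = 4.575 × 10⁻⁴, so Δρ ≈ 0.4689 kg m⁻³.
N² = (g/ρ₀)·Δρ/Δz = g·(Δρ/ρ₀)/Δz = 9.81 × 4.575 × 10⁻⁴ / 90 = 4.9868 × 10⁻⁵ s⁻².
N = √(4.9868 × 10⁻⁵) = 7.0617 × 10⁻³ rad s⁻¹ ≈ 7.06 × 10⁻³ rad s⁻¹.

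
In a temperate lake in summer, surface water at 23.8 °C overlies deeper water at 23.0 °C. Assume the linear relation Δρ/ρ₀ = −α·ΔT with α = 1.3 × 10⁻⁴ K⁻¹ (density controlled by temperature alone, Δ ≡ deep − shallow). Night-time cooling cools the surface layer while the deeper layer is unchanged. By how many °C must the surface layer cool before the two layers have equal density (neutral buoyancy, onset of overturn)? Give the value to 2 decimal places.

With temperature the only control, equal density requires T_surf′ = T_deep.
T_surf′ = 23.0 °C.
Cooling required: 23.8 − 23.0 = 0.80 °C.

0.80 °C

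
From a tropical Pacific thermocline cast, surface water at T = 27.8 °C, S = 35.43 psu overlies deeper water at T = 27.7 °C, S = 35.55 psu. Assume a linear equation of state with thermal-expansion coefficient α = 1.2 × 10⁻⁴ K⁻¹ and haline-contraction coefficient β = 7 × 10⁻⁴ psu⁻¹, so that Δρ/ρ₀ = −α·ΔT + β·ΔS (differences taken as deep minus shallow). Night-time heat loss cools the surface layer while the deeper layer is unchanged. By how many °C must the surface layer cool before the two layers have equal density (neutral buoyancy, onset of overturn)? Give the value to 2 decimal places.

0.80 °C

Neutral buoyancy requires Δρ = 0, i.e. −α(T_deep − T_surf′) + β(S_deep − S_surf) = 0.
T_surf′ = T_deep − (β/α)·ΔS = 27.7 − (7 × 10⁻⁴/1.2 × 10⁻⁴)·(+0.12) = 27.0000 °C.
Cooling required: 27.8 − (27.0000) = 0.8000 °C.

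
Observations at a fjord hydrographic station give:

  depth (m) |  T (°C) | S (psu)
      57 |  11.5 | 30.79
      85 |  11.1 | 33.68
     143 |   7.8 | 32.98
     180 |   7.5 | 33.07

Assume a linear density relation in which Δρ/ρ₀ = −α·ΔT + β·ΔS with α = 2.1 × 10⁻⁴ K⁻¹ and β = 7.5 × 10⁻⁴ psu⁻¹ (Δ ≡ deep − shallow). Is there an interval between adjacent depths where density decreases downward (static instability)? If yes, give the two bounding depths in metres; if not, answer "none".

Evaluate Δρ/ρ₀ = −αΔT + βΔS across each adjacent pair:
  57–85 m: −αΔT+βΔS = −(2.1 × 10⁻⁴)(-0.4)+(7.5 × 10⁻⁴)(+2.89) = 2.3 × 10⁻³ → stable
  85–143 m: −αΔT+βΔS = −(2.1 × 10⁻⁴)(-3.3)+(7.5 × 10⁻⁴)(-0.70) = 1.7 × 10⁻⁴ → stable
  143–180 m: −αΔT+βΔS = −(2.1 × 10⁻⁴)(-0.3)+(7.5 × 10⁻⁴)(+0.09) = 1.3 × 10⁻⁴ → stable
Every interval has Δρ > 0: the column is stably stratified throughout.

none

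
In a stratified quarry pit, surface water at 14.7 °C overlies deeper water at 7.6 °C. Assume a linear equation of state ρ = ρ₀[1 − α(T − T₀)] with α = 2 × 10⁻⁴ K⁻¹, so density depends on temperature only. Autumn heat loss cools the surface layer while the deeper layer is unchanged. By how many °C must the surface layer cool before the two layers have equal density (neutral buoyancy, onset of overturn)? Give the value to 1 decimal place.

7.1 °C

With temperature the only control, equal density requires T_surf′ = T_deep.
T_surf′ = 7.6 °C.
Cooling required: 14.7 − 7.6 = 7.1 °C.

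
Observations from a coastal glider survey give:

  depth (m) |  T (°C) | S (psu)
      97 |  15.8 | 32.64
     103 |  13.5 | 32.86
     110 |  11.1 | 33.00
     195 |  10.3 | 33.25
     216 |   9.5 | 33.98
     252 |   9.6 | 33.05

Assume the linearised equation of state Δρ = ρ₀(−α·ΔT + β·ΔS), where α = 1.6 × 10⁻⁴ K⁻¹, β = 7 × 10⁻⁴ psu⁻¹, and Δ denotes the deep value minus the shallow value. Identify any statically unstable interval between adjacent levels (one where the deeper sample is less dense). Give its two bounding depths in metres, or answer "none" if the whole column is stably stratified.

216–252 m

Evaluate Δρ/ρ₀ = −αΔT + βΔS across each adjacent pair:
  97–103 m: −αΔT+βΔS = −(1.6 × 10⁻⁴)(-2.3)+(7 × 10⁻⁴)(+0.22) = 5.2 × 10⁻⁴ → stable
  103–110 m: −αΔT+βΔS = −(1.6 × 10⁻⁴)(-2.4)+(7 × 10⁻⁴)(+0.14) = 4.8 × 10⁻⁴ → stable
  110–195 m: −αΔT+βΔS = −(1.6 × 10⁻⁴)(-0.8)+(7 × 10⁻⁴)(+0.25) = 3.0 × 10⁻⁴ → stable
  195–216 m: −αΔT+βΔS = −(1.6 × 10⁻⁴)(-0.8)+(7 × 10⁻⁴)(+0.73) = 6.4 × 10⁻⁴ → stable
  216–252 m: −αΔT+βΔS = −(1.6 × 10⁻⁴)(+0.1)+(7 × 10⁻⁴)(-0.93) = -6.7 × 10⁻⁴ → UNSTABLE
The 216–252 m interval has Δρ < 0: lighter water underlies denser water.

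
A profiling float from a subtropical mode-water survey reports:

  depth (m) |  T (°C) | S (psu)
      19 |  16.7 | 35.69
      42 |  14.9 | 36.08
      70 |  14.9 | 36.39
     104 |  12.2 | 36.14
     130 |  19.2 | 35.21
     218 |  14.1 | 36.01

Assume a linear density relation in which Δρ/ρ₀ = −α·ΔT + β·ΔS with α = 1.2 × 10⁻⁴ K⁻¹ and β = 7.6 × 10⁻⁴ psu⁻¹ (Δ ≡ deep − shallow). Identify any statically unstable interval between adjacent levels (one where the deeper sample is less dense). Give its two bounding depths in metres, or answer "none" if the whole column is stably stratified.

Evaluate Δρ/ρ₀ = −αΔT + βΔS across each adjacent pair:
  19–42 m: −αΔT+βΔS = −(1.2 × 10⁻⁴)(-1.8)+(7.6 × 10⁻⁴)(+0.39) = 5.1 × 10⁻⁴ → stable
  42–70 m: −αΔT+βΔS = −(1.2 × 10⁻⁴)(+0.0)+(7.6 × 10⁻⁴)(+0.31) = 2.4 × 10⁻⁴ → stable
  70–104 m: −αΔT+βΔS = −(1.2 × 10⁻⁴)(-2.7)+(7.6 × 10⁻⁴)(-0.25) = 1.3 × 10⁻⁴ → stable
  104–130 m: −αΔT+βΔS = −(1.2 × 10⁻⁴)(+7.0)+(7.6 × 10⁻⁴)(-0.93) = -1.5 × 10⁻³ → UNSTABLE
  130–218 m: −αΔT+βΔS = −(1.2 × 10⁻⁴)(-5.1)+(7.6 × 10⁻⁴)(+0.80) = 1.2 × 10⁻³ → stable
The 104–130 m interval has Δρ < 0: lighter water underlies denser water.

104–130 m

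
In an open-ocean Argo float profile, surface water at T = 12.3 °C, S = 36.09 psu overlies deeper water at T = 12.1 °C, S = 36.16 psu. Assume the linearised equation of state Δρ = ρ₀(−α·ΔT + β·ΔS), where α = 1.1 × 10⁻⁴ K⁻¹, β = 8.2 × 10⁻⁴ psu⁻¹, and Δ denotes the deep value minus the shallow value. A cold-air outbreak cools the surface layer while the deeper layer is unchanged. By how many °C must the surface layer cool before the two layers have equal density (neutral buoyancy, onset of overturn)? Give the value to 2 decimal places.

0.72 °C

Neutral buoyancy requires Δρ = 0, i.e. −α(T_deep − T_surf′) + β(S_deep − S_surf) = 0.
T_surf′ = T_deep − (β/α)·ΔS = 12.1 − (8.2 × 10⁻⁴/1.1 × 10⁻⁴)·(+0.07) = 11.5782 °C.
Cooling required: 12.3 − (11.5782) = 0.7218 °C.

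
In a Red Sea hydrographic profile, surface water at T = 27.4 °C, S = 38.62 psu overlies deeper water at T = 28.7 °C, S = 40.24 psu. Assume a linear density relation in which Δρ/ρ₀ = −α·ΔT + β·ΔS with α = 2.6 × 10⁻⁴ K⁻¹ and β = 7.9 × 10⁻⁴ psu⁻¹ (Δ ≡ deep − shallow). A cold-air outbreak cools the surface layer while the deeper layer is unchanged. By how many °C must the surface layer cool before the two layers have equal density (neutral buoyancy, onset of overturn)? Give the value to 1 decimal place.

3.6 °C

Neutral buoyancy requires Δρ = 0, i.e. −α(T_deep − T_surf′) + β(S_deep − S_surf) = 0.
T_surf′ = T_deep − (β/α)·ΔS = 28.7 − (7.9 × 10⁻⁴/2.6 × 10⁻⁴)·(+1.62) = 23.778 °C.
Cooling required: 27.4 − (23.778) = 3.622 °C.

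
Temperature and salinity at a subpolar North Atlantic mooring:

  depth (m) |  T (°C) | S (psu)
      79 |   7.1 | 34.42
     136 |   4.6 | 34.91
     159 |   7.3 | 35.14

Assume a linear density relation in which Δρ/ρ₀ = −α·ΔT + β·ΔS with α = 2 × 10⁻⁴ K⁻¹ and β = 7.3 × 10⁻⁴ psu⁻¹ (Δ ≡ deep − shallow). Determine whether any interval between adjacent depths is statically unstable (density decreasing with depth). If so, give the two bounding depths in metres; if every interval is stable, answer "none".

136–159 m

Evaluate Δρ/ρ₀ = −αΔT + βΔS across each adjacent pair:
  79–136 m: −αΔT+βΔS = −(2 × 10⁻⁴)(-2.5)+(7.3 × 10⁻⁴)(+0.49) = 8.6 × 10⁻⁴ → stable
  136–159 m: −αΔT+βΔS = −(2 × 10⁻⁴)(+2.7)+(7.3 × 10⁻⁴)(+0.23) = -3.7 × 10⁻⁴ → UNSTABLE
The 136–159 m interval has Δρ < 0: lighter water underlies denser water.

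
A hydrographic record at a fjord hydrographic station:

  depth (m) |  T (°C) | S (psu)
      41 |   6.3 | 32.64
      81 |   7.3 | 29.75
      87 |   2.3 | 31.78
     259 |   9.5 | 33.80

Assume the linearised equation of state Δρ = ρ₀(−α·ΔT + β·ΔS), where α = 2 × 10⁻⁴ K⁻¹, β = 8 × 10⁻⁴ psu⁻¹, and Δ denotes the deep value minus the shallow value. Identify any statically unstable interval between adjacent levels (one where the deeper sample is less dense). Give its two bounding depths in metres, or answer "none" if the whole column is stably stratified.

Evaluate Δρ/ρ₀ = −αΔT + βΔS across each adjacent pair:
  41–81 m: −αΔT+βΔS = −(2 × 10⁻⁴)(+1.0)+(8 × 10⁻⁴)(-2.89) = -2.5 × 10⁻³ → UNSTABLE
  81–87 m: −αΔT+βΔS = −(2 × 10⁻⁴)(-5.0)+(8 × 10⁻⁴)(+2.03) = 2.6 × 10⁻³ → stable
  87–259 m: −αΔT+βΔS = −(2 × 10⁻⁴)(+7.2)+(8 × 10⁻⁴)(+2.02) = 1.8 × 10⁻⁴ → stable
The 41–81 m interval has Δρ < 0: lighter water underlies denser water.

41–81 m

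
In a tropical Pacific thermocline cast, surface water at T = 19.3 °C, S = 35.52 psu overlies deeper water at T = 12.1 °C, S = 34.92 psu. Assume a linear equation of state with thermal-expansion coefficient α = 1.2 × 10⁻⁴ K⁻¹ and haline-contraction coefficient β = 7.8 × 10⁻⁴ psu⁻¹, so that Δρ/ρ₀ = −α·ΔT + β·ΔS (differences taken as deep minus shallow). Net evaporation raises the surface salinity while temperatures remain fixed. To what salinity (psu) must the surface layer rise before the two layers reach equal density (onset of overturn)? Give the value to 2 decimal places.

Neutral buoyancy requires −α(T_deep − T_surf) + β(S_deep − S_surf′) = 0.
S_surf′ = S_deep − (α/β)·ΔT = 34.92 − (1.2 × 10⁻⁴/7.8 × 10⁻⁴)·(-7.2) = 36.0277 psu.
Increase required: 36.0277 − 35.52 = 0.5077 psu.

36.03 psu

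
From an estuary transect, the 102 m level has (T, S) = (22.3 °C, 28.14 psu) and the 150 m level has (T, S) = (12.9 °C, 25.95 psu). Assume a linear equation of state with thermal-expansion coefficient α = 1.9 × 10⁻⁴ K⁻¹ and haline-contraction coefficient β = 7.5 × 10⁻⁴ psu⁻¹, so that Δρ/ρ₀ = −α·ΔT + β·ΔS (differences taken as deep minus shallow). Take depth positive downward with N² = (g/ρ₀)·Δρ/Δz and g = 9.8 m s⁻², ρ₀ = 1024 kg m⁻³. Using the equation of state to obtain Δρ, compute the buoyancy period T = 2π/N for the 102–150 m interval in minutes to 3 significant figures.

19.3 min

ΔT = -9.4 K, ΔS = -2.19 psu (deep − shallow).
Δρ/ρ₀ = −αΔT + βΔS = 1.786 × 10⁻³ − 1.6425 × 10⁻³ = 1.435 × 10⁻⁴, so Δρ ≈ 0.1469 kg m⁻³.
N² = (g/ρ₀)·Δρ/Δz = g·(Δρ/ρ₀)/Δz = 9.8 × 1.435 × 10⁻⁴ / 48 = 2.9298 × 10⁻⁵ s⁻².
N = √(2.9298 × 10⁻⁵) = 5.4128 × 10⁻³ rad s⁻¹ → T = 2π/N = 1.1608 × 10³ s = 19.347 min ≈ 19.3 min.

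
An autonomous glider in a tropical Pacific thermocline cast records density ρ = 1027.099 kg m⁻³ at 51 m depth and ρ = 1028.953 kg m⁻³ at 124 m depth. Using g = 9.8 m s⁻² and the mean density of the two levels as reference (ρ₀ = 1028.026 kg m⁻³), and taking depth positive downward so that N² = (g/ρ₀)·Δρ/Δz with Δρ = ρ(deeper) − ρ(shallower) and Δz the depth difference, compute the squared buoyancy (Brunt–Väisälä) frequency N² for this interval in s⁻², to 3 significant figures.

2.42 × 10⁻⁴ s⁻²

Δρ = 1028.953 − 1027.099 = 1.854 kg m⁻³ over Δz = 124 − 51 = 73 m.
N² = (9.8/1028.026) × (1.854/73) = 2.4211 × 10⁻⁴ s⁻² ≈ 2.42 × 10⁻⁴ s⁻².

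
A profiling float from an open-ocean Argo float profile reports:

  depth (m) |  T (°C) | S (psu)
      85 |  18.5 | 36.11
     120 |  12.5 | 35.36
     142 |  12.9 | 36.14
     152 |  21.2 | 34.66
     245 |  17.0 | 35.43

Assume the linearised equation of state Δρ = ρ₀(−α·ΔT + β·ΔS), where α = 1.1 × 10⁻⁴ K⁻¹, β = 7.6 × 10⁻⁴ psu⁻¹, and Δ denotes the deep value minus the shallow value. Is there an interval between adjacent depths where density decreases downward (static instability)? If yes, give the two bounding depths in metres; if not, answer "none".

142–152 m

Evaluate Δρ/ρ₀ = −αΔT + βΔS across each adjacent pair:
  85–120 m: −αΔT+βΔS = −(1.1 × 10⁻⁴)(-6.0)+(7.6 × 10⁻⁴)(-0.75) = 9.0 × 10⁻⁵ → stable
  120–142 m: −αΔT+βΔS = −(1.1 × 10⁻⁴)(+0.4)+(7.6 × 10⁻⁴)(+0.78) = 5.5 × 10⁻⁴ → stable
  142–152 m: −αΔT+βΔS = −(1.1 × 10⁻⁴)(+8.3)+(7.6 × 10⁻⁴)(-1.48) = -2.0 × 10⁻³ → UNSTABLE
  152–245 m: −αΔT+βΔS = −(1.1 × 10⁻⁴)(-4.2)+(7.6 × 10⁻⁴)(+0.77) = 1.0 × 10⁻³ → stable
The 142–152 m interval has Δρ < 0: lighter water underlies denser water.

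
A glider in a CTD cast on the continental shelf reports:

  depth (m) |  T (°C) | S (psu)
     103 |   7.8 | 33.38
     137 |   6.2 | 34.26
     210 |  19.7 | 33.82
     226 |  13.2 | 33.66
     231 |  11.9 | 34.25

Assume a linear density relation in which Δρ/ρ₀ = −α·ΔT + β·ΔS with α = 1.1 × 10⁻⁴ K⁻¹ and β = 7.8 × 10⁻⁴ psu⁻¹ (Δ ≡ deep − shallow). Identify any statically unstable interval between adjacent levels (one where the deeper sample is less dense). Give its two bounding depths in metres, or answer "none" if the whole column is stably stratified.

Evaluate Δρ/ρ₀ = −αΔT + βΔS across each adjacent pair:
  103–137 m: −αΔT+βΔS = −(1.1 × 10⁻⁴)(-1.6)+(7.8 × 10⁻⁴)(+0.88) = 8.6 × 10⁻⁴ → stable
  137–210 m: −αΔT+βΔS = −(1.1 × 10⁻⁴)(+13.5)+(7.8 × 10⁻⁴)(-0.44) = -1.8 × 10⁻³ → UNSTABLE
  210–226 m: −αΔT+βΔS = −(1.1 × 10⁻⁴)(-6.5)+(7.8 × 10⁻⁴)(-0.16) = 5.9 × 10⁻⁴ → stable
  226–231 m: −αΔT+βΔS = −(1.1 × 10⁻⁴)(-1.3)+(7.8 × 10⁻⁴)(+0.59) = 6.0 × 10⁻⁴ → stable
The 137–210 m interval has Δρ < 0: lighter water underlies denser water.

137–210 m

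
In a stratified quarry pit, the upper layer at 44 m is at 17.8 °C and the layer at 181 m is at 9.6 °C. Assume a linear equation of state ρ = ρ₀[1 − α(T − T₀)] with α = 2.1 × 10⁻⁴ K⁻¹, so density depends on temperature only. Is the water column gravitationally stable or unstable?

stable

ΔT = 9.6 − 17.8 = -8.2 K, so Δρ/ρ₀ = −αΔT = 1.722 × 10⁻³.
Δρ/ρ₀ > 0, so Δρ > 0: deeper water is denser → statically stable.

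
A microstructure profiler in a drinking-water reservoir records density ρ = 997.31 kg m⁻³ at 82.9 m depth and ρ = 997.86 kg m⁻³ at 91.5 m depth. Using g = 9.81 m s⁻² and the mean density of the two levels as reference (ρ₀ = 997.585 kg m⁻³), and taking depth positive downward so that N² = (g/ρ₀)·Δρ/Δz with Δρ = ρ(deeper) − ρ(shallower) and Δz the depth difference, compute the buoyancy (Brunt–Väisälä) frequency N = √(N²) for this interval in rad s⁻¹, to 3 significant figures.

Δρ = 997.86 − 997.31 = 0.55 kg m⁻³ over Δz = 91.5 − 82.9 = 8.6 m.
N² = (9.81/997.585) × (0.55/8.6) = 6.2890 × 10⁻⁴ s⁻².
N = √(6.2890 × 10⁻⁴) = 0.025078 rad s⁻¹ ≈ 0.0251 rad s⁻¹.
A positive N² confirms static stability across the interval.

0.0251 rad s⁻¹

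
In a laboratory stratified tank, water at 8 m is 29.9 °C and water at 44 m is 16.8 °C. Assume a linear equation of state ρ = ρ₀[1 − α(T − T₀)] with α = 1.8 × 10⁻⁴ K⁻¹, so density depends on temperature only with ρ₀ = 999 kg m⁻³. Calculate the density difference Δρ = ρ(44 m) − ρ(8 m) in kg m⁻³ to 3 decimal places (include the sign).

+2.356 kg m⁻³

ΔT = -13.1 K, Δρ/ρ₀ = −αΔT = 2.358 × 10⁻³.
Δρ = 999 × (2.358 × 10⁻³) = +2.356 kg m⁻³.
Positive Δρ: denser below, stable.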